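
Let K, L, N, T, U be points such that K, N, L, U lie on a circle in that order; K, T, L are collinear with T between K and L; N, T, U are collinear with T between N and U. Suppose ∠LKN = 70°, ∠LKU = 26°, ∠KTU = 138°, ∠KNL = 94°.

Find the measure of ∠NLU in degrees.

∠NLU = 84°

1. ∠LUN = 70°  [same arc NL]
2. ∠LNU = 26°  [same arc LU]
3. ∠NLU = 84°  [△NLU]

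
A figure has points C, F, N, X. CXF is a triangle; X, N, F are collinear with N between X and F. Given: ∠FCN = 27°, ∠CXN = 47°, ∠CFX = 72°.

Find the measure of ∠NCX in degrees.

∠NCX = 34°

1. ∠CFN = 72°  [N on ray FX]
2. ∠CNF = 81°  [△CNF]
3. ∠CNX = 99°  [linear pair at N on XF]
4. ∠NCX = 34°  [△CXN]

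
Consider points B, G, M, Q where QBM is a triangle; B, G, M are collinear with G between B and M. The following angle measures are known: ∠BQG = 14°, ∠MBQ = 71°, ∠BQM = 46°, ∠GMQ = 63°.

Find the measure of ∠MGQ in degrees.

∠MGQ = 85°

1. ∠GBQ = 71°  [G on ray BM]
2. ∠BGQ = 95°  [△QBG]
3. ∠MGQ = 85°  [linear pair at G on BM]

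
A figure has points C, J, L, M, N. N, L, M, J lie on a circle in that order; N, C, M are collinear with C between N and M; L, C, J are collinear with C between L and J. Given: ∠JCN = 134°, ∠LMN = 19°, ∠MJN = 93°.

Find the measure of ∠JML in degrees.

∠JML = 79°

1. ∠LCM = 134°  [vertical angles at C]
2. ∠JLM = 27°  [△LCM]
3. ∠MLN = 87°  [cyclic NLMJ, opposite ∠L+∠J]
4. ∠LNM = 74°  [△NLM]
5. ∠LJM = 74°  [same arc LM]
6. ∠JML = 79°  [△LMJ]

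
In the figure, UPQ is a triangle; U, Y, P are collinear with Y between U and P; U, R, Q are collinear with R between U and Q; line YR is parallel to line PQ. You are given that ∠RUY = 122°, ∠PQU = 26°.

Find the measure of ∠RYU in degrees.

1. ∠PUQ = 122°  [Y on UP, R on UQ]
2. ∠QPU = 32°  [△UPQ]
3. ∠RYU = 32°  [YR∥PQ, corresponding at Y]

∠RYU = 32°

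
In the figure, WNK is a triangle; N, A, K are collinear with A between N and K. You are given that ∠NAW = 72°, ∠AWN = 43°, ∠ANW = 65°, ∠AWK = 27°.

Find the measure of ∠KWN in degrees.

1. ∠KAW = 108°  [linear pair at A on NK]
2. ∠KNW = 65°  [A on ray NK]
3. ∠AKW = 45°  [△WAK]
4. ∠NKW = 45°  [A on ray KN]
5. ∠KWN = 70°  [△WNK]

∠KWN = 70°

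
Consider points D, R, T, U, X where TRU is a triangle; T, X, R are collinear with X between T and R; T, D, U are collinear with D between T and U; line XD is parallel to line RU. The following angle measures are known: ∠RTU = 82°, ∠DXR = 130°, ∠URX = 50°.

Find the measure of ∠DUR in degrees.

1. ∠TRU = 50°  [X on ray RT]
2. ∠RUT = 48°  [△TRU]
3. ∠DUR = 48°  [D on ray UT]

∠DUR = 48°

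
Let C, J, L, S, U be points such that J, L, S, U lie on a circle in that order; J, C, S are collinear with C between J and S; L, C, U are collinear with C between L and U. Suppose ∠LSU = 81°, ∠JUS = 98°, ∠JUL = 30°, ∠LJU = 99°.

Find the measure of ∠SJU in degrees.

∠SJU = 31°

1. ∠JLU = 51°  [△JLU]
2. ∠JSU = 51°  [same arc JU]
3. ∠SJU = 31°  [△JSU]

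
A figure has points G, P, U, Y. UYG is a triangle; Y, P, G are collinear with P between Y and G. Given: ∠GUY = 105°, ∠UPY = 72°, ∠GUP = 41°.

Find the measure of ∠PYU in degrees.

∠PYU = 44°

1. ∠GPU = 108°  [linear pair at P on YG]
2. ∠PGU = 31°  [△UPG]
3. ∠UGY = 31°  [P on ray GY]
4. ∠GYU = 44°  [△UYG]
5. ∠PYU = 44°  [P on ray YG]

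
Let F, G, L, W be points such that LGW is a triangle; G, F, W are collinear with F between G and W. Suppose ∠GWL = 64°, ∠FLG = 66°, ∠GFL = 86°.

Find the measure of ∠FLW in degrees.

1. ∠FWL = 64°  [F on ray WG]
2. ∠LFW = 94°  [linear pair at F on GW]
3. ∠FLW = 22°  [△LFW]

∠FLW = 22°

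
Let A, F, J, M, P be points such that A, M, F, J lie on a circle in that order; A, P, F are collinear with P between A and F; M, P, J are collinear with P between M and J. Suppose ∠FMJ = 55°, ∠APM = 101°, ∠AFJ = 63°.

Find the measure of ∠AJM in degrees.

∠AJM = 46°

1. ∠FAJ = 55°  [same arc FJ]
2. ∠FPJ = 101°  [vertical angles at P]
3. ∠APJ = 79°  [linear pair at P on AF]
4. ∠AJM = 46°  [△APJ]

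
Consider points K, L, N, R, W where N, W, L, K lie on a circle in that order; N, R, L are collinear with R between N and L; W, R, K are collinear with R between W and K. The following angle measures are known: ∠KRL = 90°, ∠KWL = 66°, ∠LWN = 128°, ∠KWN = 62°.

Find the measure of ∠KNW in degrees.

∠KNW = 94°

1. ∠KRN = 90°  [linear pair at R on NL]
2. ∠KNL = 66°  [same arc LK]
3. ∠NKW = 24°  [△NRK]
4. ∠KNW = 94°  [△NWK]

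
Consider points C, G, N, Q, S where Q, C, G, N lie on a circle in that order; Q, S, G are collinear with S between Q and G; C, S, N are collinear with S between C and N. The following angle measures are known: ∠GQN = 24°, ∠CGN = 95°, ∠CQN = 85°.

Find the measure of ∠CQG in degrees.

1. ∠GCN = 24°  [same arc GN]
2. ∠CNG = 61°  [△CGN]
3. ∠CQG = 61°  [same arc CG]

∠CQG = 61°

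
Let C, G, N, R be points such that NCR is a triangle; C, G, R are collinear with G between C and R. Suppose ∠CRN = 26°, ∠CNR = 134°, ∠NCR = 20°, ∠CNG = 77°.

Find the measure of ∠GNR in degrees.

1. ∠GRN = 26°  [G on ray RC]
2. ∠GCN = 20°  [G on ray CR]
3. ∠CGN = 83°  [△NCG]
4. ∠NGR = 97°  [linear pair at G on CR]
5. ∠GNR = 57°  [△NGR]

∠GNR = 57°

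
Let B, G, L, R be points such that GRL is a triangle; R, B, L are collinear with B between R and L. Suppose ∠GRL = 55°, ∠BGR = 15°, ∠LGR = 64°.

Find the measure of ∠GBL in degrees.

∠GBL = 70°

1. ∠BRG = 55°  [B on ray RL]
2. ∠GBR = 110°  [△GRB]
3. ∠GBL = 70°  [linear pair at B on RL]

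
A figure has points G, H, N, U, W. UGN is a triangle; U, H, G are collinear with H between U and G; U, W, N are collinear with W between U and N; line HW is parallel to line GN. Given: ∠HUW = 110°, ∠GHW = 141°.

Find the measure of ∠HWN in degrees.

∠HWN = 149°

1. ∠UHW = 39°  [linear pair at H on UG]
2. ∠HWU = 31°  [△UHW]
3. ∠HWN = 149°  [linear pair at W on UN]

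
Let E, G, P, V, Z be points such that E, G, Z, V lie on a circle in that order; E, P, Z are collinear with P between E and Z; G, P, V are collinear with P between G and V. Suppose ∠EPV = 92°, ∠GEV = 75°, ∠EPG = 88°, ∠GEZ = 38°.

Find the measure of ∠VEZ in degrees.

∠VEZ = 37°

1. ∠GZV = 105°  [cyclic EGZV, opposite ∠E+∠Z]
2. ∠GVZ = 38°  [same arc GZ]
3. ∠VGZ = 37°  [△GZV]
4. ∠VEZ = 37°  [same arc ZV]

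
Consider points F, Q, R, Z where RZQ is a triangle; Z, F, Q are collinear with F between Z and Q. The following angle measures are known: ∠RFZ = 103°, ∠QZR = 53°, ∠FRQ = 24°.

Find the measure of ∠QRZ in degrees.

∠QRZ = 48°

1. ∠QFR = 77°  [linear pair at F on ZQ]
2. ∠FQR = 79°  [△RFQ]
3. ∠RQZ = 79°  [F on ray QZ]
4. ∠QRZ = 48°  [△RZQ]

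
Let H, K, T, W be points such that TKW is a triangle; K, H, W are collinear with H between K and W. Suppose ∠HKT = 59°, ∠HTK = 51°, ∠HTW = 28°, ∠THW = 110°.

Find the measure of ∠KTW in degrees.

1. ∠TKW = 59°  [H on ray KW]
2. ∠HWT = 42°  [△THW]
3. ∠KWT = 42°  [H on ray WK]
4. ∠KTW = 79°  [△TKW]

∠KTW = 79°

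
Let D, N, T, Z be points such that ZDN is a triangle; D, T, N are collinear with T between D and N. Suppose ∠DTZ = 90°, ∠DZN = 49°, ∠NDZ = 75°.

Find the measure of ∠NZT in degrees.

∠NZT = 34°

1. ∠NTZ = 90°  [linear pair at T on DN]
2. ∠DNZ = 56°  [△ZDN]
3. ∠TNZ = 56°  [T on ray ND]
4. ∠NZT = 34°  [△ZTN]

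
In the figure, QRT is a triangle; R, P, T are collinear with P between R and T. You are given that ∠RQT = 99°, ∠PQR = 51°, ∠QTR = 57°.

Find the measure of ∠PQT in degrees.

∠PQT = 48°

1. ∠QRT = 24°  [△QRT]
2. ∠PTQ = 57°  [P on ray TR]
3. ∠PRQ = 24°  [P on ray RT]
4. ∠QPR = 105°  [△QRP]
5. ∠QPT = 75°  [linear pair at P on RT]
6. ∠PQT = 48°  [△QPT]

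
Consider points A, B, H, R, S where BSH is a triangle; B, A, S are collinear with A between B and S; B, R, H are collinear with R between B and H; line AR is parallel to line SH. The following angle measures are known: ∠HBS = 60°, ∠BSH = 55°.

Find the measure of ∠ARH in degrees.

1. ∠BHS = 65°  [△BSH]
2. ∠ARB = 65°  [AR∥SH, corresponding at R]
3. ∠ARH = 115°  [linear pair at R on BH]

∠ARH = 115°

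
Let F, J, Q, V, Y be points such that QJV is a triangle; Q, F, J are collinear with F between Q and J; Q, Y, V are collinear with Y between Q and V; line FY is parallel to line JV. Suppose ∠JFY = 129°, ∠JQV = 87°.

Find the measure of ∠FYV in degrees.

1. ∠QFY = 51°  [linear pair at F on QJ]
2. ∠FQY = 87°  [F on QJ, Y on QV]
3. ∠FYQ = 42°  [△QFY]
4. ∠FYV = 138°  [linear pair at Y on QV]

∠FYV = 138°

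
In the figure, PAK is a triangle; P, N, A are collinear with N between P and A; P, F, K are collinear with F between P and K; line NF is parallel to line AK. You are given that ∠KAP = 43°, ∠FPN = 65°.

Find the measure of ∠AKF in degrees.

1. ∠FNP = 43°  [NF∥AK, corresponding at N]
2. ∠NFP = 72°  [△PNF]
3. ∠KFN = 108°  [linear pair at F on PK]
4. ∠AKF = 72°  [NF∥AK, co-interior at K–F]

∠AKF = 72°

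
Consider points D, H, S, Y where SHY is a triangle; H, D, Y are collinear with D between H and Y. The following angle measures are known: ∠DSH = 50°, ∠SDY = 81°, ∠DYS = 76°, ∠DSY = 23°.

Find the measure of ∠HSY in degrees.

∠HSY = 73°

1. ∠HDS = 99°  [linear pair at D on HY]
2. ∠HYS = 76°  [D on ray YH]
3. ∠DHS = 31°  [△SHD]
4. ∠SHY = 31°  [D on ray HY]
5. ∠HSY = 73°  [△SHY]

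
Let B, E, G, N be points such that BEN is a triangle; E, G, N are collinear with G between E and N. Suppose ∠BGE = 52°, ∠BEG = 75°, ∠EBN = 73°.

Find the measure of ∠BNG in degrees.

1. ∠BEN = 75°  [G on ray EN]
2. ∠BNE = 32°  [△BEN]
3. ∠BNG = 32°  [G on ray NE]

∠BNG = 32°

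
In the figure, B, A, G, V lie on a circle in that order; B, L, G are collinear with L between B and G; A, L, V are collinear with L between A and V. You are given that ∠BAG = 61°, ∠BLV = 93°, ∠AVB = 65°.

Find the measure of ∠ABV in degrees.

∠ABV = 76°

1. ∠BVG = 119°  [cyclic BAGV, opposite ∠A+∠V]
2. ∠GBV = 22°  [△BLV]
3. ∠BGV = 39°  [△BGV]
4. ∠BAV = 39°  [same arc BV]
5. ∠ABV = 76°  [△BAV]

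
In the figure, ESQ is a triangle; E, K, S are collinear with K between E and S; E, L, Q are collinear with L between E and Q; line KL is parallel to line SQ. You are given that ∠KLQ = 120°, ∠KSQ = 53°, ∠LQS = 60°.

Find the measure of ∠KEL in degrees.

1. ∠ESQ = 53°  [K on ray SE]
2. ∠EQS = 60°  [L on ray QE]
3. ∠QES = 67°  [△ESQ]
4. ∠KEL = 67°  [K on ES, L on EQ]

∠KEL = 67°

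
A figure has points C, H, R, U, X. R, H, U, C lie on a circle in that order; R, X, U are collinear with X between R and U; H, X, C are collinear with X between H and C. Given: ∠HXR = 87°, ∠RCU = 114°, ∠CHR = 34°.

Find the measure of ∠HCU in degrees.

1. ∠CXU = 87°  [vertical angles at X]
2. ∠CUR = 34°  [same arc RC]
3. ∠HCU = 59°  [△UXC]

∠HCU = 59°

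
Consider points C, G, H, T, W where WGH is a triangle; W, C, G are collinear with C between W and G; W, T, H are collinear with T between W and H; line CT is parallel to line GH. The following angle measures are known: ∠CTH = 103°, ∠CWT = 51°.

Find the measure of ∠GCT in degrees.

∠GCT = 128°

1. ∠CTW = 77°  [linear pair at T on WH]
2. ∠TCW = 52°  [△WCT]
3. ∠GCT = 128°  [linear pair at C on WG]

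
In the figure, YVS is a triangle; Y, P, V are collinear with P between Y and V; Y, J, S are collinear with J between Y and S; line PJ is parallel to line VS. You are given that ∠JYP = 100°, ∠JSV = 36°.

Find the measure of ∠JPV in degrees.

1. ∠SYV = 100°  [P on YV, J on YS]
2. ∠VSY = 36°  [J on ray SY]
3. ∠SVY = 44°  [△YVS]
4. ∠JPY = 44°  [PJ∥VS, corresponding at P]
5. ∠JPV = 136°  [linear pair at P on YV]

∠JPV = 136°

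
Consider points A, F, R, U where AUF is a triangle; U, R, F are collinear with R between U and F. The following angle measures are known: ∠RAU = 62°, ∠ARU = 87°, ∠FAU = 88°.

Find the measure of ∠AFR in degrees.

∠AFR = 61°

1. ∠AUR = 31°  [△AUR]
2. ∠AUF = 31°  [R on ray UF]
3. ∠AFU = 61°  [△AUF]
4. ∠AFR = 61°  [R on ray FU]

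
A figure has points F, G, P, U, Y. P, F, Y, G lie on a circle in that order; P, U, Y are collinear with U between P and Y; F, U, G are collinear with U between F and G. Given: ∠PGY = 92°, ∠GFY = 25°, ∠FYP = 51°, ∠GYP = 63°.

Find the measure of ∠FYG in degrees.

1. ∠FGP = 51°  [same arc PF]
2. ∠GFP = 63°  [same arc PG]
3. ∠FPG = 66°  [△PFG]
4. ∠FYG = 114°  [cyclic PFYG, opposite ∠P+∠Y]

∠FYG = 114°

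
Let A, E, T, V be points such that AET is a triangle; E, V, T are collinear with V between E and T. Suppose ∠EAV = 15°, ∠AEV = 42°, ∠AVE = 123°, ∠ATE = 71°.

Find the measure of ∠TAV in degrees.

∠TAV = 52°

1. ∠AVT = 57°  [linear pair at V on ET]
2. ∠ATV = 71°  [V on ray TE]
3. ∠TAV = 52°  [△AVT]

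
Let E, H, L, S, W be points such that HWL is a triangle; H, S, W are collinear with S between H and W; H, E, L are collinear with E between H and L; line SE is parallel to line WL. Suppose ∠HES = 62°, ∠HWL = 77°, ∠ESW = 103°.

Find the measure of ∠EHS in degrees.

∠EHS = 41°

1. ∠HLW = 62°  [SE∥WL, corresponding at E]
2. ∠LHW = 41°  [△HWL]
3. ∠EHS = 41°  [S on HW, E on HL]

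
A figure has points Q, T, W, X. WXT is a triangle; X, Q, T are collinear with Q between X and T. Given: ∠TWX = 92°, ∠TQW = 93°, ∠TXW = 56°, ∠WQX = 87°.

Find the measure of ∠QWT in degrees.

∠QWT = 55°

1. ∠WTX = 32°  [△WXT]
2. ∠QTW = 32°  [Q on ray TX]
3. ∠QWT = 55°  [△WQT]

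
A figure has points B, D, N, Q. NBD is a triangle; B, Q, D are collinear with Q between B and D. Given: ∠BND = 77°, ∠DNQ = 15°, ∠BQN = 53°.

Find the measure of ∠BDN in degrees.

1. ∠DQN = 127°  [linear pair at Q on BD]
2. ∠NDQ = 38°  [△NQD]
3. ∠BDN = 38°  [Q on ray DB]

∠BDN = 38°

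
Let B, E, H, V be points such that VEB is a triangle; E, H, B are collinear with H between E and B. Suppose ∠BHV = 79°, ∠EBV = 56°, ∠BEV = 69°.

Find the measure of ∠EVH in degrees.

∠EVH = 10°

1. ∠EHV = 101°  [linear pair at H on EB]
2. ∠HEV = 69°  [H on ray EB]
3. ∠EVH = 10°  [△VEH]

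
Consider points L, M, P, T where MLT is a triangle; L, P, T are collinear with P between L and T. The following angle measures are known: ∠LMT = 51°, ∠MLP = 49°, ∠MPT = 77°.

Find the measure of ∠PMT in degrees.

∠PMT = 23°

1. ∠MLT = 49°  [P on ray LT]
2. ∠LTM = 80°  [△MLT]
3. ∠MTP = 80°  [P on ray TL]
4. ∠PMT = 23°  [△MPT]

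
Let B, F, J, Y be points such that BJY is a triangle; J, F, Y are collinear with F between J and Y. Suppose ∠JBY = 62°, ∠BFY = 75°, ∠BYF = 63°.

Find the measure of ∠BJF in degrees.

1. ∠BYJ = 63°  [F on ray YJ]
2. ∠BJY = 55°  [△BJY]
3. ∠BJF = 55°  [F on ray JY]

∠BJF = 55°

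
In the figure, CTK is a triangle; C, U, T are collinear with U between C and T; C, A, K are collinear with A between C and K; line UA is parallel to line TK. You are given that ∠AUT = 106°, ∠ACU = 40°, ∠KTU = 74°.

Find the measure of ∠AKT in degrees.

1. ∠AUC = 74°  [linear pair at U on CT]
2. ∠CAU = 66°  [△CUA]
3. ∠KAU = 114°  [linear pair at A on CK]
4. ∠AKT = 66°  [UA∥TK, co-interior at K–A]

∠AKT = 66°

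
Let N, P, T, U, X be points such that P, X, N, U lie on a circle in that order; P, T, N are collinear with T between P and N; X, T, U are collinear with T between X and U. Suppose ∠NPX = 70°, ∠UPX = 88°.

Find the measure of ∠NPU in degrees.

∠NPU = 18°

1. ∠NUX = 70°  [same arc XN]
2. ∠UNX = 92°  [cyclic PXNU, opposite ∠P+∠N]
3. ∠NXU = 18°  [△XNU]
4. ∠NPU = 18°  [same arc NU]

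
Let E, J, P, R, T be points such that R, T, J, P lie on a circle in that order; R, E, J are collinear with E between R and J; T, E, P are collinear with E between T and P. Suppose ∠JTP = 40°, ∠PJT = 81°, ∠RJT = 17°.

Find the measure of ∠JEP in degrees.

∠JEP = 57°

1. ∠JRP = 40°  [same arc JP]
2. ∠RPT = 17°  [same arc RT]
3. ∠PER = 123°  [△REP]
4. ∠JEP = 57°  [linear pair at E on RJ]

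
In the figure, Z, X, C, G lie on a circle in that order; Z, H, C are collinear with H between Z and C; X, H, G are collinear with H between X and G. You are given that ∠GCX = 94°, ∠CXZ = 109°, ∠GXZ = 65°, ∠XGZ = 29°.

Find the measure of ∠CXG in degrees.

∠CXG = 44°

1. ∠CGZ = 71°  [cyclic ZXCG, opposite ∠X+∠G]
2. ∠GCZ = 65°  [same arc ZG]
3. ∠CZG = 44°  [△ZCG]
4. ∠CXG = 44°  [same arc CG]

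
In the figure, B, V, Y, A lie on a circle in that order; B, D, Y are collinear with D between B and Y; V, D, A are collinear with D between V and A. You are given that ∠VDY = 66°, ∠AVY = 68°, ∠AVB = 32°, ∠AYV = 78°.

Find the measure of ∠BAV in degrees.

1. ∠ADB = 66°  [vertical angles at D]
2. ∠ABY = 68°  [same arc YA]
3. ∠BAV = 46°  [△BDA]

∠BAV = 46°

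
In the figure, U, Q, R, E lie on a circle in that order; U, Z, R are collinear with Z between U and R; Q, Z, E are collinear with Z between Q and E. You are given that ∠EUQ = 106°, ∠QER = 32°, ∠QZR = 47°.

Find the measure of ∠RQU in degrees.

1. ∠ERQ = 74°  [cyclic UQRE, opposite ∠U+∠R]
2. ∠QUR = 32°  [same arc QR]
3. ∠EQR = 74°  [△QRE]
4. ∠QRU = 59°  [△QZR]
5. ∠RQU = 89°  [△UQR]

∠RQU = 89°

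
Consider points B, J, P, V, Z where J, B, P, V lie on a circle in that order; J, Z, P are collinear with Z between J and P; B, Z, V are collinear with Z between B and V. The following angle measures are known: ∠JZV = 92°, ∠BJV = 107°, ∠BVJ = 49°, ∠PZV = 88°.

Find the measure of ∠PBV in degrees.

∠PBV = 39°

1. ∠BZP = 92°  [vertical angles at Z]
2. ∠BPJ = 49°  [same arc JB]
3. ∠PBV = 39°  [△BZP]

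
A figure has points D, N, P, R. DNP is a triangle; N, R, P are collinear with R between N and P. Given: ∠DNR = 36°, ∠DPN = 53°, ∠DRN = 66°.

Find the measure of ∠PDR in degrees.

∠PDR = 13°

1. ∠DPR = 53°  [R on ray PN]
2. ∠DRP = 114°  [linear pair at R on NP]
3. ∠PDR = 13°  [△DRP]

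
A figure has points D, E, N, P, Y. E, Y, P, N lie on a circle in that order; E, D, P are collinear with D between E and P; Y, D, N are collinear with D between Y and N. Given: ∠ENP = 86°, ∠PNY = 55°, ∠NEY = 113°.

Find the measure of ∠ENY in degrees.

1. ∠EYP = 94°  [cyclic EYPN, opposite ∠Y+∠N]
2. ∠PEY = 55°  [same arc YP]
3. ∠EPY = 31°  [△EYP]
4. ∠ENY = 31°  [same arc EY]

∠ENY = 31°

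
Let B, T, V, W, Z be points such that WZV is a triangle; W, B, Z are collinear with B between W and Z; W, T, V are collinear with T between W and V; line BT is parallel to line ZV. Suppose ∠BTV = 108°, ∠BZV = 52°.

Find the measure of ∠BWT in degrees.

1. ∠BTW = 72°  [linear pair at T on WV]
2. ∠VZW = 52°  [B on ray ZW]
3. ∠WVZ = 72°  [BT∥ZV, corresponding at T]
4. ∠VWZ = 56°  [△WZV]
5. ∠BWT = 56°  [B on WZ, T on WV]

∠BWT = 56°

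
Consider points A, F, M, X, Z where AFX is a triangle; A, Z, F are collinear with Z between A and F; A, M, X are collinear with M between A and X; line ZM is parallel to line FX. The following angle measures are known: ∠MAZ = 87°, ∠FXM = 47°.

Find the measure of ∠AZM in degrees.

∠AZM = 46°

1. ∠FAX = 87°  [Z on AF, M on AX]
2. ∠AXF = 47°  [M on ray XA]
3. ∠AFX = 46°  [△AFX]
4. ∠AZM = 46°  [ZM∥FX, corresponding at Z]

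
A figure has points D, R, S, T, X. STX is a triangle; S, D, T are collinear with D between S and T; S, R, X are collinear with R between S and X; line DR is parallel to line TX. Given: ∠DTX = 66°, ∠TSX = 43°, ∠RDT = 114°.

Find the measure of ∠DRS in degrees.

1. ∠STX = 66°  [D on ray TS]
2. ∠SXT = 71°  [△STX]
3. ∠DRS = 71°  [DR∥TX, corresponding at R]

∠DRS = 71°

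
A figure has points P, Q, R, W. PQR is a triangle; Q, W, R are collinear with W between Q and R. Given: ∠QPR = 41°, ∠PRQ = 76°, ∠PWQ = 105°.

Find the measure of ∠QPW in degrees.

1. ∠PQR = 63°  [△PQR]
2. ∠PQW = 63°  [W on ray QR]
3. ∠QPW = 12°  [△PQW]

∠QPW = 12°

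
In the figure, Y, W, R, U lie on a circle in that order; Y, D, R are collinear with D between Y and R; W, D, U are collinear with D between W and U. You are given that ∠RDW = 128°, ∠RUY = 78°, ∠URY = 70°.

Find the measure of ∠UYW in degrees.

∠UYW = 90°

1. ∠UDY = 128°  [vertical angles at D]
2. ∠RYU = 32°  [△YRU]
3. ∠UWY = 70°  [same arc YU]
4. ∠WUY = 20°  [△YDU]
5. ∠UYW = 90°  [△YWU]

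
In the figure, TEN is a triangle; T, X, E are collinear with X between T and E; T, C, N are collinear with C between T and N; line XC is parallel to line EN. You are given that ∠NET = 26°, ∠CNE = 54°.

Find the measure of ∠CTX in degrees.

1. ∠ENT = 54°  [C on ray NT]
2. ∠ETN = 100°  [△TEN]
3. ∠CTX = 100°  [X on TE, C on TN]

∠CTX = 100°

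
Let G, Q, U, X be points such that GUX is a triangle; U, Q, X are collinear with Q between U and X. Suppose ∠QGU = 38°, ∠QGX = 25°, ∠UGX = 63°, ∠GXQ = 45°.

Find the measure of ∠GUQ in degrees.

1. ∠GQX = 110°  [△GQX]
2. ∠GQU = 70°  [linear pair at Q on UX]
3. ∠GUQ = 72°  [△GUQ]

∠GUQ = 72°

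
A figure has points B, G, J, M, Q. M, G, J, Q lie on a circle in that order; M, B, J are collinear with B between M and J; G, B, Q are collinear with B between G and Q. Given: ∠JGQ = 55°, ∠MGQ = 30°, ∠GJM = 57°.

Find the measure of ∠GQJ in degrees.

1. ∠JMQ = 55°  [same arc JQ]
2. ∠MJQ = 30°  [same arc MQ]
3. ∠GQM = 57°  [same arc MG]
4. ∠MBQ = 68°  [△MBQ]
5. ∠JBQ = 112°  [linear pair at B on MJ]
6. ∠GQJ = 38°  [△JBQ]

∠GQJ = 38°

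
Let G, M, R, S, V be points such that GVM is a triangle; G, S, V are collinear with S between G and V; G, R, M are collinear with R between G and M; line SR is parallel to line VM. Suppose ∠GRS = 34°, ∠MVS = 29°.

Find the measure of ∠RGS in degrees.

∠RGS = 117°

1. ∠GMV = 34°  [SR∥VM, corresponding at R]
2. ∠GVM = 29°  [S on ray VG]
3. ∠MGV = 117°  [△GVM]
4. ∠RGS = 117°  [S on GV, R on GM]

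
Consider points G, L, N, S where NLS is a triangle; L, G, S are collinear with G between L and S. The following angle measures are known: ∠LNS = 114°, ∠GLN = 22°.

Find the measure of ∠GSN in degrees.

1. ∠NLS = 22°  [G on ray LS]
2. ∠LSN = 44°  [△NLS]
3. ∠GSN = 44°  [G on ray SL]

∠GSN = 44°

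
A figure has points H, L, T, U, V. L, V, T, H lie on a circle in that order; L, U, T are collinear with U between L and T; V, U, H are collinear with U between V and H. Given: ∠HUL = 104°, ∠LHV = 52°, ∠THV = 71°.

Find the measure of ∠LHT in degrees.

∠LHT = 123°

1. ∠HUT = 76°  [linear pair at U on LT]
2. ∠HLT = 24°  [△LUH]
3. ∠HTL = 33°  [△TUH]
4. ∠LHT = 123°  [△LTH]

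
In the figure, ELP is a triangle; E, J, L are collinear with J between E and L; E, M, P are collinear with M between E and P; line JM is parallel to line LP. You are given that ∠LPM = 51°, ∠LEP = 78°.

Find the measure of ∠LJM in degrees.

1. ∠EPL = 51°  [M on ray PE]
2. ∠ELP = 51°  [△ELP]
3. ∠EJM = 51°  [JM∥LP, corresponding at J]
4. ∠LJM = 129°  [linear pair at J on EL]

∠LJM = 129°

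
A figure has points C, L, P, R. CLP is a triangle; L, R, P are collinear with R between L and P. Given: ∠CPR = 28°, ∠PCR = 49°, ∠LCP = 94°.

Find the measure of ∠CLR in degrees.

∠CLR = 58°

1. ∠CPL = 28°  [R on ray PL]
2. ∠CLP = 58°  [△CLP]
3. ∠CLR = 58°  [R on ray LP]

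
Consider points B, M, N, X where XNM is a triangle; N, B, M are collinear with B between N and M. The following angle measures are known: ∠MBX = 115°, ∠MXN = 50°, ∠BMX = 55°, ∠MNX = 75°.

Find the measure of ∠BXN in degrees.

1. ∠NBX = 65°  [linear pair at B on NM]
2. ∠BNX = 75°  [B on ray NM]
3. ∠BXN = 40°  [△XNB]

∠BXN = 40°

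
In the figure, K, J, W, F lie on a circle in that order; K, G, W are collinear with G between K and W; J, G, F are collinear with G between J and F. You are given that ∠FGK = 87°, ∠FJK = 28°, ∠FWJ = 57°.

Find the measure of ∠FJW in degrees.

∠FJW = 64°

1. ∠FGW = 93°  [linear pair at G on KW]
2. ∠FWK = 28°  [same arc KF]
3. ∠JFW = 59°  [△WGF]
4. ∠FJW = 64°  [△JWF]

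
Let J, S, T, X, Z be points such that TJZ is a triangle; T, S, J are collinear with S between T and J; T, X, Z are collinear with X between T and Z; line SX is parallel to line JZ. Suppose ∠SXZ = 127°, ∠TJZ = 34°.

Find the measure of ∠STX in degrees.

1. ∠SXT = 53°  [linear pair at X on TZ]
2. ∠TSX = 34°  [SX∥JZ, corresponding at S]
3. ∠STX = 93°  [△TSX]

∠STX = 93°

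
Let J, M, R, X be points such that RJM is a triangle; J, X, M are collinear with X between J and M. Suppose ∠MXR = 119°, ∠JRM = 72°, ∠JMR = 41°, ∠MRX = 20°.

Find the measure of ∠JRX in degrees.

1. ∠JXR = 61°  [linear pair at X on JM]
2. ∠MJR = 67°  [△RJM]
3. ∠RJX = 67°  [X on ray JM]
4. ∠JRX = 52°  [△RJX]

∠JRX = 52°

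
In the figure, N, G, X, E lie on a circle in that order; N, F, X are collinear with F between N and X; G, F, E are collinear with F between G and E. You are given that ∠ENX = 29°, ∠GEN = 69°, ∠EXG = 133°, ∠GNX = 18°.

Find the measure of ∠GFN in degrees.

1. ∠EGX = 29°  [same arc XE]
2. ∠GXN = 69°  [same arc NG]
3. ∠GFX = 82°  [△GFX]
4. ∠GFN = 98°  [linear pair at F on NX]

∠GFN = 98°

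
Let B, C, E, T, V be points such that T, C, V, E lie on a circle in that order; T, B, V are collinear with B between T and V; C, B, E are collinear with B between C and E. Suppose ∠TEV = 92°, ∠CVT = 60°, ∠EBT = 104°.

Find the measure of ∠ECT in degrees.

1. ∠TCV = 88°  [cyclic TCVE, opposite ∠C+∠E]
2. ∠CTV = 32°  [△TCV]
3. ∠CBV = 104°  [vertical angles at B]
4. ∠CBT = 76°  [linear pair at B on TV]
5. ∠ECT = 72°  [△TBC]

∠ECT = 72°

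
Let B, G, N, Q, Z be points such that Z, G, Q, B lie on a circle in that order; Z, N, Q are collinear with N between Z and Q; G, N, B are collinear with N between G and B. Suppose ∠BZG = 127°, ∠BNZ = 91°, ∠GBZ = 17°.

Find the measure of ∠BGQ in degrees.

1. ∠GNQ = 91°  [vertical angles at N]
2. ∠GQZ = 17°  [same arc ZG]
3. ∠BGQ = 72°  [△GNQ]

∠BGQ = 72°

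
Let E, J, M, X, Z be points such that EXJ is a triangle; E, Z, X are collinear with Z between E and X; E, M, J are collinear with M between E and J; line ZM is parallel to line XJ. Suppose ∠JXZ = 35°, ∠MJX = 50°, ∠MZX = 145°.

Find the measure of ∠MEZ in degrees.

∠MEZ = 95°

1. ∠EJX = 50°  [M on ray JE]
2. ∠EZM = 35°  [linear pair at Z on EX]
3. ∠EMZ = 50°  [ZM∥XJ, corresponding at M]
4. ∠MEZ = 95°  [△EZM]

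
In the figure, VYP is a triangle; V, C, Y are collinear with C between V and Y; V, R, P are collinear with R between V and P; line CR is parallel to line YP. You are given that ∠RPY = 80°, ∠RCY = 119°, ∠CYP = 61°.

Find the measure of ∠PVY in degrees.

∠PVY = 39°

1. ∠VPY = 80°  [R on ray PV]
2. ∠PYV = 61°  [C on ray YV]
3. ∠PVY = 39°  [△VYP]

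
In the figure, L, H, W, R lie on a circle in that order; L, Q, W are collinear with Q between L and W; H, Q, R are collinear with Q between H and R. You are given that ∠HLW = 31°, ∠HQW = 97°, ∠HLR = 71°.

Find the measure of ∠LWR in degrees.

1. ∠HRW = 31°  [same arc HW]
2. ∠LQR = 97°  [vertical angles at Q]
3. ∠RQW = 83°  [linear pair at Q on LW]
4. ∠LWR = 66°  [△WQR]

∠LWR = 66°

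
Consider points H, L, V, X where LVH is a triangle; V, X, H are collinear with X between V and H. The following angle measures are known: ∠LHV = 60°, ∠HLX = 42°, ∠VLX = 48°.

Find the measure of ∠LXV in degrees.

1. ∠LHX = 60°  [X on ray HV]
2. ∠HXL = 78°  [△LXH]
3. ∠LXV = 102°  [linear pair at X on VH]

∠LXV = 102°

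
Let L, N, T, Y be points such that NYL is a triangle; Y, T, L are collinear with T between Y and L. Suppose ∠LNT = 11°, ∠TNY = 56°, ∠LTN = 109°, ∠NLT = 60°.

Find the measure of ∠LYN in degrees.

∠LYN = 53°

1. ∠NTY = 71°  [linear pair at T on YL]
2. ∠NYT = 53°  [△NYT]
3. ∠LYN = 53°  [T on ray YL]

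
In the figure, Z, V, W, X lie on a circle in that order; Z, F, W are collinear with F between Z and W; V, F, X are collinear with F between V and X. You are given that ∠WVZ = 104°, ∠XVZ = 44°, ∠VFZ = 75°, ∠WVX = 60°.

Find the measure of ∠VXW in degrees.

∠VXW = 61°

1. ∠XWZ = 44°  [same arc ZX]
2. ∠WFX = 75°  [vertical angles at F]
3. ∠VXW = 61°  [△WFX]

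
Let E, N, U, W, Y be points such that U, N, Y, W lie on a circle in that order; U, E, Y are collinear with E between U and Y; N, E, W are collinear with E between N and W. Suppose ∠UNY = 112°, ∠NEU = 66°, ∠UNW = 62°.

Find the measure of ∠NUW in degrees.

∠NUW = 102°

1. ∠UWY = 68°  [cyclic UNYW, opposite ∠N+∠W]
2. ∠WEY = 66°  [vertical angles at E]
3. ∠UYW = 62°  [same arc UW]
4. ∠WUY = 50°  [△UYW]
5. ∠UEW = 114°  [linear pair at E on UY]
6. ∠NWU = 16°  [△UEW]
7. ∠NUW = 102°  [△UNW]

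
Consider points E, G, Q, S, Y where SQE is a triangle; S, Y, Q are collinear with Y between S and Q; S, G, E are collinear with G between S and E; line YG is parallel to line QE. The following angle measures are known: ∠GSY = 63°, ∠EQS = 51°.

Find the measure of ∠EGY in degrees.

∠EGY = 114°

1. ∠ESQ = 63°  [Y on SQ, G on SE]
2. ∠QES = 66°  [△SQE]
3. ∠SGY = 66°  [YG∥QE, corresponding at G]
4. ∠EGY = 114°  [linear pair at G on SE]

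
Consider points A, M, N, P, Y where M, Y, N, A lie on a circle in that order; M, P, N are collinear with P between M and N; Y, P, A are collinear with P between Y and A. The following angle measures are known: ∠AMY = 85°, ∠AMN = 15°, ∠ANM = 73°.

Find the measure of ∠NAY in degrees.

∠NAY = 70°

1. ∠ANY = 95°  [cyclic MYNA, opposite ∠M+∠N]
2. ∠AYN = 15°  [same arc NA]
3. ∠NAY = 70°  [△YNA]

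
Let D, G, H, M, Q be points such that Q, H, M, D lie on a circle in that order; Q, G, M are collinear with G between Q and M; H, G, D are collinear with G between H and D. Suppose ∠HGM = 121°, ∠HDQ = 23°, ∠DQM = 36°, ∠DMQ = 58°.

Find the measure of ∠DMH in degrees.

1. ∠DHQ = 58°  [same arc QD]
2. ∠DQH = 99°  [△QHD]
3. ∠DMH = 81°  [cyclic QHMD, opposite ∠Q+∠M]

∠DMH = 81°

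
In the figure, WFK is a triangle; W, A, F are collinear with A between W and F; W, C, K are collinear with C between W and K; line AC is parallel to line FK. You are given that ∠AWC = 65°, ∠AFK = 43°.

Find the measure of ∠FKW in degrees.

∠FKW = 72°

1. ∠FWK = 65°  [A on WF, C on WK]
2. ∠KFW = 43°  [A on ray FW]
3. ∠FKW = 72°  [△WFK]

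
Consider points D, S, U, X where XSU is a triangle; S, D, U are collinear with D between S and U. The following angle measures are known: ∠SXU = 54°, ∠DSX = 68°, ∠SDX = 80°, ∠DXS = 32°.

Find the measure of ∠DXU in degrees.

1. ∠USX = 68°  [D on ray SU]
2. ∠UDX = 100°  [linear pair at D on SU]
3. ∠SUX = 58°  [△XSU]
4. ∠DUX = 58°  [D on ray US]
5. ∠DXU = 22°  [△XDU]

∠DXU = 22°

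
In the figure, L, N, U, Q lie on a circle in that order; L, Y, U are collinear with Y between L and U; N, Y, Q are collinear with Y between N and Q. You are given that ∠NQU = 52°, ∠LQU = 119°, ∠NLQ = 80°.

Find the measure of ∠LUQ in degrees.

∠LUQ = 33°

1. ∠NUQ = 100°  [cyclic LNUQ, opposite ∠L+∠U]
2. ∠QNU = 28°  [△NUQ]
3. ∠QLU = 28°  [same arc UQ]
4. ∠LUQ = 33°  [△LUQ]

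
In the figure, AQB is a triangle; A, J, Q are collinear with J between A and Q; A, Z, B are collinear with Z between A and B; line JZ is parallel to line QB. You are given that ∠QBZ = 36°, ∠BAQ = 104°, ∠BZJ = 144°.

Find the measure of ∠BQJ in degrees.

∠BQJ = 40°

1. ∠ABQ = 36°  [Z on ray BA]
2. ∠AQB = 40°  [△AQB]
3. ∠BQJ = 40°  [J on ray QA]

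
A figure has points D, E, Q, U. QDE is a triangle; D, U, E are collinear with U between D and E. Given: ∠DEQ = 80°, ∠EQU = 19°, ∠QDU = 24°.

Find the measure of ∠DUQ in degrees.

∠DUQ = 99°

1. ∠QEU = 80°  [U on ray ED]
2. ∠EUQ = 81°  [△QUE]
3. ∠DUQ = 99°  [linear pair at U on DE]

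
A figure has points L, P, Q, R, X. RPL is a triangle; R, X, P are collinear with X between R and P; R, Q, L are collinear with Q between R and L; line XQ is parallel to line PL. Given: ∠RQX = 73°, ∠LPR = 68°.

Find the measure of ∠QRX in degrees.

∠QRX = 39°

1. ∠PLR = 73°  [XQ∥PL, corresponding at Q]
2. ∠LRP = 39°  [△RPL]
3. ∠QRX = 39°  [X on RP, Q on RL]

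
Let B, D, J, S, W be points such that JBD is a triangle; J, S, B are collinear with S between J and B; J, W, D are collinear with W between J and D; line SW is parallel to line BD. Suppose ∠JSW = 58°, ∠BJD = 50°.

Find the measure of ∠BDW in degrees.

∠BDW = 72°

1. ∠DBJ = 58°  [SW∥BD, corresponding at S]
2. ∠BDJ = 72°  [△JBD]
3. ∠BDW = 72°  [W on ray DJ]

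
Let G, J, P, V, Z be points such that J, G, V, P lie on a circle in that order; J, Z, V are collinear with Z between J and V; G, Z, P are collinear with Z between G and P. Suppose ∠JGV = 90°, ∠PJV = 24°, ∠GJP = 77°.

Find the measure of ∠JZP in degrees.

∠JZP = 119°

1. ∠JPV = 90°  [cyclic JGVP, opposite ∠G+∠P]
2. ∠PGV = 24°  [same arc VP]
3. ∠JVP = 66°  [△JVP]
4. ∠GVP = 103°  [cyclic JGVP, opposite ∠J+∠V]
5. ∠GPV = 53°  [△GVP]
6. ∠PZV = 61°  [△VZP]
7. ∠JZP = 119°  [linear pair at Z on JV]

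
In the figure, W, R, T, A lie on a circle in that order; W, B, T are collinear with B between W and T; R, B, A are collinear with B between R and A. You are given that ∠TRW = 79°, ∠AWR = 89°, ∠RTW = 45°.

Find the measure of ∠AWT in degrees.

∠AWT = 33°

1. ∠RWT = 56°  [△WRT]
2. ∠ATR = 91°  [cyclic WRTA, opposite ∠W+∠T]
3. ∠RAT = 56°  [same arc RT]
4. ∠ART = 33°  [△RTA]
5. ∠AWT = 33°  [same arc TA]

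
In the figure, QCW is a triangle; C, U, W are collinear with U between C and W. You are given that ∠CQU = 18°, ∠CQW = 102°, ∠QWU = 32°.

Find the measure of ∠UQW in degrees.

1. ∠CWQ = 32°  [U on ray WC]
2. ∠QCW = 46°  [△QCW]
3. ∠QCU = 46°  [U on ray CW]
4. ∠CUQ = 116°  [△QCU]
5. ∠QUW = 64°  [linear pair at U on CW]
6. ∠UQW = 84°  [△QUW]

∠UQW = 84°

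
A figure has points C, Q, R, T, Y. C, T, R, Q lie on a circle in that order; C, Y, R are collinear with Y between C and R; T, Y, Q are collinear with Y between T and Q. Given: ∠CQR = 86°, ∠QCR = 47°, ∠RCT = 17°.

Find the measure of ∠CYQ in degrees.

∠CYQ = 64°

1. ∠CRQ = 47°  [△CRQ]
2. ∠RQT = 17°  [same arc TR]
3. ∠QYR = 116°  [△RYQ]
4. ∠CYQ = 64°  [linear pair at Y on CR]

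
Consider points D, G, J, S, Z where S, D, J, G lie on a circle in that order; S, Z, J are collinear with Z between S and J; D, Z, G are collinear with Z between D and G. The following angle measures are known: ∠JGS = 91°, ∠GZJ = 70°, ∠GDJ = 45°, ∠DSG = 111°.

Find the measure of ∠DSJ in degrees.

1. ∠DJG = 69°  [cyclic SDJG, opposite ∠S+∠J]
2. ∠DGJ = 66°  [△DJG]
3. ∠DSJ = 66°  [same arc DJ]

∠DSJ = 66°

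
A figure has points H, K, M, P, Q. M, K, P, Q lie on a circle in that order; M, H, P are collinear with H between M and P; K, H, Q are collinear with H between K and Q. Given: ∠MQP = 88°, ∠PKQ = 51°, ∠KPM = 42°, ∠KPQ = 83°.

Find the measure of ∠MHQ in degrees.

∠MHQ = 87°

1. ∠PMQ = 51°  [same arc PQ]
2. ∠KQM = 42°  [same arc MK]
3. ∠MHQ = 87°  [△MHQ]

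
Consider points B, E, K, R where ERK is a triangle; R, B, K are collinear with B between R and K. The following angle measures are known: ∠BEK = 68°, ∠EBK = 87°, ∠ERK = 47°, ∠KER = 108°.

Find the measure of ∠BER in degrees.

1. ∠EBR = 93°  [linear pair at B on RK]
2. ∠BRE = 47°  [B on ray RK]
3. ∠BER = 40°  [△ERB]

∠BER = 40°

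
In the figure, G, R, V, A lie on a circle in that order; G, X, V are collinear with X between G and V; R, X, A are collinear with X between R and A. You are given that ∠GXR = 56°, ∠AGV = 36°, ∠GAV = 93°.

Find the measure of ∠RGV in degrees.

1. ∠RXV = 124°  [linear pair at X on GV]
2. ∠ARV = 36°  [same arc VA]
3. ∠GRV = 87°  [cyclic GRVA, opposite ∠R+∠A]
4. ∠GVR = 20°  [△RXV]
5. ∠RGV = 73°  [△GRV]

∠RGV = 73°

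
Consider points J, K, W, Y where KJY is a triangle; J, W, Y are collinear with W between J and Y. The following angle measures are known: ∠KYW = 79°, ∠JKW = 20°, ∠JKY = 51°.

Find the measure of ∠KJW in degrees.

∠KJW = 50°

1. ∠JYK = 79°  [W on ray YJ]
2. ∠KJY = 50°  [△KJY]
3. ∠KJW = 50°  [W on ray JY]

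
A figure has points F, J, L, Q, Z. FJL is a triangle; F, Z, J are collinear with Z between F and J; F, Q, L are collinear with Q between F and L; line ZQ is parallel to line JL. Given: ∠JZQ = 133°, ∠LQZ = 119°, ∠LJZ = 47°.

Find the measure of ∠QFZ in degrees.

1. ∠FZQ = 47°  [linear pair at Z on FJ]
2. ∠FQZ = 61°  [linear pair at Q on FL]
3. ∠QFZ = 72°  [△FZQ]

∠QFZ = 72°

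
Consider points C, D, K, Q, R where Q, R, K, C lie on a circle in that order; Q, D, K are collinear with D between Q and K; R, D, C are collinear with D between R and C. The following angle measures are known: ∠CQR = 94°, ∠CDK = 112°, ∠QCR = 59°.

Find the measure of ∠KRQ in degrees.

∠KRQ = 80°

1. ∠CRQ = 27°  [△QRC]
2. ∠QDR = 112°  [vertical angles at D]
3. ∠QKR = 59°  [same arc QR]
4. ∠KQR = 41°  [△QDR]
5. ∠KRQ = 80°  [△QRK]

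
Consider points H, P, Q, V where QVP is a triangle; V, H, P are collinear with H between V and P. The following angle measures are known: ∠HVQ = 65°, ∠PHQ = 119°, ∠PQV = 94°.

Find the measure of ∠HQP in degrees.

1. ∠PVQ = 65°  [H on ray VP]
2. ∠QPV = 21°  [△QVP]
3. ∠HPQ = 21°  [H on ray PV]
4. ∠HQP = 40°  [△QHP]

∠HQP = 40°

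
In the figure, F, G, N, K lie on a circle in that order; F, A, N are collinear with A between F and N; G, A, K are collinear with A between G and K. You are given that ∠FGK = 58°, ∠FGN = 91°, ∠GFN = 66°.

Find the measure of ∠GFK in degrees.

1. ∠FNG = 23°  [△FGN]
2. ∠FKG = 23°  [same arc FG]
3. ∠GFK = 99°  [△FGK]

∠GFK = 99°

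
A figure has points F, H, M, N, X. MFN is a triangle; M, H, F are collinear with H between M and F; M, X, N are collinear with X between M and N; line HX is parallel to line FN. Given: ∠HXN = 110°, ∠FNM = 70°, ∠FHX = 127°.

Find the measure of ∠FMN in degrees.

1. ∠HXM = 70°  [linear pair at X on MN]
2. ∠MHX = 53°  [linear pair at H on MF]
3. ∠HMX = 57°  [△MHX]
4. ∠FMN = 57°  [H on MF, X on MN]

∠FMN = 57°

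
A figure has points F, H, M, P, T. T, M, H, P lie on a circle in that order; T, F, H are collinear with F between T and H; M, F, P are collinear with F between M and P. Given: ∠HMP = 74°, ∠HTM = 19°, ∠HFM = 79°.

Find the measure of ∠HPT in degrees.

∠HPT = 46°

1. ∠MHT = 27°  [△MFH]
2. ∠HMT = 134°  [△TMH]
3. ∠HPT = 46°  [cyclic TMHP, opposite ∠M+∠P]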